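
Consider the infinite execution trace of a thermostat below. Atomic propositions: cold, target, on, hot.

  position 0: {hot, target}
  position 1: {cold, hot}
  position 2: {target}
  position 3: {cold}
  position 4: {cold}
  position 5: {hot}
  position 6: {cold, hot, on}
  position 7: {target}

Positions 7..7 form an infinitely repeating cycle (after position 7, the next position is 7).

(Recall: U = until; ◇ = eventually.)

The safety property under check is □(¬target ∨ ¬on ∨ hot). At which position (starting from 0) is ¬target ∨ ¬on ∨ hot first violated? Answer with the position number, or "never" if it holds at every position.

never

¬target ∨ ¬on ∨ hot holds at every position 0..7, and those are all the positions the trace ever visits, so the invariant □(¬target ∨ ¬on ∨ hot) is never violated.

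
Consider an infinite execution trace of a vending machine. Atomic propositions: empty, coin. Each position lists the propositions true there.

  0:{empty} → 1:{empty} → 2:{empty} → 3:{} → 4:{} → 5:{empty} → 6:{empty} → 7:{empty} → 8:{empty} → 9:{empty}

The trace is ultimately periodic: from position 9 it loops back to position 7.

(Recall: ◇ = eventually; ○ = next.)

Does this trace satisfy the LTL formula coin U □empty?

Walking from position 0: at position 0, □empty has not yet held and coin fails, so coin U □empty is false.

Does not hold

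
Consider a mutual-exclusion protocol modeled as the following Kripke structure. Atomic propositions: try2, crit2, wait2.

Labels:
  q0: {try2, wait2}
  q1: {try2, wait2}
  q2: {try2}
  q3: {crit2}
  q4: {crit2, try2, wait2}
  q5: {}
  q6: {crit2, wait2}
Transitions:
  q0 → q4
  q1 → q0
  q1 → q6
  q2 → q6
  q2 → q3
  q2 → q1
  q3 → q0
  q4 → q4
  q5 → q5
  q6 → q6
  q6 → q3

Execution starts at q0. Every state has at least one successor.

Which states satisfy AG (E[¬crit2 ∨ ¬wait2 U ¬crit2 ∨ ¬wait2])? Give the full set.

States satisfying E[¬crit2 ∨ ¬wait2 U ¬crit2 ∨ ¬wait2]: {q0, q1, q2, q3, q5}.
States satisfying AG (E[¬crit2 ∨ ¬wait2 U ¬crit2 ∨ ¬wait2]): {q5}.

{q5}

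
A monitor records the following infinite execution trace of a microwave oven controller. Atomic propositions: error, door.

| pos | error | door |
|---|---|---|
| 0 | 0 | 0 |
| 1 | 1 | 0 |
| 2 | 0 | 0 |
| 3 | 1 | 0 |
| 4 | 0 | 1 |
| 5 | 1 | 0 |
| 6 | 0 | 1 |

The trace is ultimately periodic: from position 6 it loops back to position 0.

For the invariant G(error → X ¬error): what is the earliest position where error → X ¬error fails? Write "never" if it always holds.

error → X ¬error holds at every position 0..6, and those are all the positions the trace ever visits, so the invariant G(error → X ¬error) is never violated.

never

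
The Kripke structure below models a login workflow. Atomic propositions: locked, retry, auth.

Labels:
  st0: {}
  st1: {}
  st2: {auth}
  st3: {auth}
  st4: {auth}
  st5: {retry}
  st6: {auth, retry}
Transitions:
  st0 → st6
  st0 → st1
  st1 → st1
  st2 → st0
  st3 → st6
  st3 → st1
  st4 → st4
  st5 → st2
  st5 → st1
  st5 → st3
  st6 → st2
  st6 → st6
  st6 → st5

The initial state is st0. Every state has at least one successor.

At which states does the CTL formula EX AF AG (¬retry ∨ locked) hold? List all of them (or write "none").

{st0, st1, st3, st4, st5}

States satisfying AF AG (¬retry ∨ locked): {st1, st4}.
States satisfying EX AF AG (¬retry ∨ locked): {st0, st1, st3, st4, st5}.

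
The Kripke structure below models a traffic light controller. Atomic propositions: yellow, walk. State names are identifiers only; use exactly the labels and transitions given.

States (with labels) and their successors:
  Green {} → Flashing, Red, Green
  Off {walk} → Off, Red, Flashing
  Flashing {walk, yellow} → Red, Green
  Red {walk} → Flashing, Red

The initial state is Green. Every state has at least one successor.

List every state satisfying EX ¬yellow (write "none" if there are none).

States satisfying ¬yellow: {Green, Off, Red}.
States satisfying EX ¬yellow: {Green, Off, Flashing, Red}.

{Green, Off, Flashing, Red}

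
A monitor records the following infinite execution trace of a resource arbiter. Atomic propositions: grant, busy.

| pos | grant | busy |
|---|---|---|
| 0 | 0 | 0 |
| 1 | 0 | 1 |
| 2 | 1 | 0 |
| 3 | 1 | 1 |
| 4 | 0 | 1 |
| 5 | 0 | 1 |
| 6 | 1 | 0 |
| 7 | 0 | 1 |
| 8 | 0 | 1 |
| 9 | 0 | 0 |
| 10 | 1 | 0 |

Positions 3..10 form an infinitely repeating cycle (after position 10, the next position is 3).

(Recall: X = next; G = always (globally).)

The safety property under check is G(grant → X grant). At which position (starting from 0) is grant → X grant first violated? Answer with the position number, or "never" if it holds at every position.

Check grant → X grant at each position in order: 0 ✓, 1 ✓, 2 ✓.
At position 3 the labels are {busy, grant} and the next position 4 has {busy}, so grant → X grant is false there. This is the first violation.

3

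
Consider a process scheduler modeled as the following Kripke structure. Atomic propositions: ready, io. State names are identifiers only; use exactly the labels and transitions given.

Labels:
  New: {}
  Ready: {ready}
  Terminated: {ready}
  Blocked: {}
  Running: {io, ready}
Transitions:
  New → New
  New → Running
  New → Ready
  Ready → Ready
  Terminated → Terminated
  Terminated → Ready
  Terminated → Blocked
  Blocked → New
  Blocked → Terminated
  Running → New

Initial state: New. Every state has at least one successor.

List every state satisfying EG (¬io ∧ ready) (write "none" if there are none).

{Ready, Terminated}

States satisfying ¬io ∧ ready: {Ready, Terminated}.
States satisfying EG (¬io ∧ ready): {Ready, Terminated}.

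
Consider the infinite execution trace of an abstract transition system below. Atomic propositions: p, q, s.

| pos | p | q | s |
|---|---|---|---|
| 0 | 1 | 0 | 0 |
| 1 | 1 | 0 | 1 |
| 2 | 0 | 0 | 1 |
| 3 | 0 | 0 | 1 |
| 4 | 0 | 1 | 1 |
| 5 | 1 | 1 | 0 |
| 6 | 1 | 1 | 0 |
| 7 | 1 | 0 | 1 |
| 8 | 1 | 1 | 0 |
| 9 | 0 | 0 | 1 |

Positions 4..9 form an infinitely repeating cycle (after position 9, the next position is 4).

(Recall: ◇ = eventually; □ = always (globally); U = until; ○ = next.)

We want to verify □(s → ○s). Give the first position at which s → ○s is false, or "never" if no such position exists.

Check s → ○s at each position in order: 0 ✓, 1 ✓, 2 ✓, 3 ✓.
At position 4 the labels are {q, s} and the next position 5 has {p, q}, so s → ○s is false there. This is the first violation.

4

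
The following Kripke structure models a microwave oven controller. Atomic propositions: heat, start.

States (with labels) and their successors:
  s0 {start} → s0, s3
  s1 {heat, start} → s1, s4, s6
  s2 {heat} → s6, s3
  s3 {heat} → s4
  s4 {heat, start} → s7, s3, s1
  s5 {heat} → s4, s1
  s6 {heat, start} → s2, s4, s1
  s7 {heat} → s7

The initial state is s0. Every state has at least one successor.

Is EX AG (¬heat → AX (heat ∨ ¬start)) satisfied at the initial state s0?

States satisfying AG (¬heat → AX (heat ∨ ¬start)): {s1, s2, s3, s4, s5, s6, s7}.
States satisfying EX AG (¬heat → AX (heat ∨ ¬start)): {s0, s1, s2, s3, s4, s5, s6, s7}.
s0 ∈ Sat(EX AG (¬heat → AX (heat ∨ ¬start))).

Satisfied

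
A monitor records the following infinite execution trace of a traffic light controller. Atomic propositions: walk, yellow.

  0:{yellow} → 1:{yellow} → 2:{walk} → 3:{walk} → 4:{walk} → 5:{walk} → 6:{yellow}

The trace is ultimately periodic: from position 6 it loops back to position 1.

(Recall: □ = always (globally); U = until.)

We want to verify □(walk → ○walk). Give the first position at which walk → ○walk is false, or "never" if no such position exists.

5

Check walk → ○walk at each position in order: 0 ✓, 1 ✓, 2 ✓, 3 ✓, 4 ✓.
At position 5 the labels are {walk} and the next position 6 has {yellow}, so walk → ○walk is false there. This is the first violation.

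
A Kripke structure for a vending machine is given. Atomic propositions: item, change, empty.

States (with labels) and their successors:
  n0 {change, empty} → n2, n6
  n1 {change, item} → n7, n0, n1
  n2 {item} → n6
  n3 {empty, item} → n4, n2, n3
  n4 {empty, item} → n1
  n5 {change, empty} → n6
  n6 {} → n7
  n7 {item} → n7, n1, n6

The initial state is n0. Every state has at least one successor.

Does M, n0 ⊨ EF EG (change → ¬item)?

States satisfying EG (change → ¬item): {n0, n2, n3, n5, n6, n7}.
States satisfying EF EG (change → ¬item): {n0, n1, n2, n3, n4, n5, n6, n7}.
Some path from n0 reaches a state where EG (change → ¬item) holds.
n0 ∈ Sat(EF EG (change → ¬item)).

Holds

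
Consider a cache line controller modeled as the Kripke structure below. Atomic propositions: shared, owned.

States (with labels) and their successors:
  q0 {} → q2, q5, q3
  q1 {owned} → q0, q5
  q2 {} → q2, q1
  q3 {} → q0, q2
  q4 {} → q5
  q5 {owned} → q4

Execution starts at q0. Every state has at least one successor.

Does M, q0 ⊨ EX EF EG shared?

States satisfying EF EG shared: ∅.
States satisfying EX EF EG shared: ∅.
No suitable path/successor from q0 witnesses the formula.
q0 ∉ Sat(EX EF EG shared).

Does not hold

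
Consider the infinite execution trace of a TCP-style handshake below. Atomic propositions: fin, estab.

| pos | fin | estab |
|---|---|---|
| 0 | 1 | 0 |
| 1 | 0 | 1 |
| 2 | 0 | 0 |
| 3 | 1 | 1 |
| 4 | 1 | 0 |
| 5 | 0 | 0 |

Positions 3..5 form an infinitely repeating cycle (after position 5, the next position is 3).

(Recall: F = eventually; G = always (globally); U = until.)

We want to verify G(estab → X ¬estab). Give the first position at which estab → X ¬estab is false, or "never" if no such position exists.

estab → X ¬estab holds at every position 0..5, and those are all the positions the trace ever visits, so the invariant G(estab → X ¬estab) is never violated.

never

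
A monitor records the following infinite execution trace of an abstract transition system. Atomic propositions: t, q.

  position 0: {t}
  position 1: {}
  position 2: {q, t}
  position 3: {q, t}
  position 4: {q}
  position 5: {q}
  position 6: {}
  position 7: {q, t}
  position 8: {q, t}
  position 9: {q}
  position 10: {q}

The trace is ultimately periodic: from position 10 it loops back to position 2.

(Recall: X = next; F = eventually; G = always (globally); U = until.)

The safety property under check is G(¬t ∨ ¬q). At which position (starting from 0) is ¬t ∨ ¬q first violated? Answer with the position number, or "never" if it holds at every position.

Check ¬t ∨ ¬q at each position in order: 0 ✓, 1 ✓.
At position 2 the labels are {q, t}, so ¬t ∨ ¬q is false there. This is the first violation.

2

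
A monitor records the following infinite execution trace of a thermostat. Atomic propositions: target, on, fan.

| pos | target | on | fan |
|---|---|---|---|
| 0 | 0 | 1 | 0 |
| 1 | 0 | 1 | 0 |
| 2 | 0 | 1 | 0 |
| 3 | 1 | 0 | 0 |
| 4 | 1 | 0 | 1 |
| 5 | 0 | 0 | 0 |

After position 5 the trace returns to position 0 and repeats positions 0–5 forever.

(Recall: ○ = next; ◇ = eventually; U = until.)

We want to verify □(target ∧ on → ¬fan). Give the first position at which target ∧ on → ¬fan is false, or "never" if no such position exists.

never

target ∧ on → ¬fan holds at every position 0..5, and those are all the positions the trace ever visits, so the invariant □(target ∧ on → ¬fan) is never violated.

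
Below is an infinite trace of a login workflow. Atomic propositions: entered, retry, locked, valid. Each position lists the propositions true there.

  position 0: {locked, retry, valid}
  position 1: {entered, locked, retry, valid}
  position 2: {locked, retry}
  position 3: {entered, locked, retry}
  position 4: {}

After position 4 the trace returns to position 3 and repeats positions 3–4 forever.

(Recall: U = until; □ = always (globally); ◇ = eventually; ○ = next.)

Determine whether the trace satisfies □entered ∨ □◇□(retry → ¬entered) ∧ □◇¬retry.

entered must hold at every position from 0 onward. It fails at position 0, so □entered is false.
At position 0: □entered is false; □◇□(retry → ¬entered) ∧ □◇¬retry is false; so □entered ∨ □◇□(retry → ¬entered) ∧ □◇¬retry is false.

Violated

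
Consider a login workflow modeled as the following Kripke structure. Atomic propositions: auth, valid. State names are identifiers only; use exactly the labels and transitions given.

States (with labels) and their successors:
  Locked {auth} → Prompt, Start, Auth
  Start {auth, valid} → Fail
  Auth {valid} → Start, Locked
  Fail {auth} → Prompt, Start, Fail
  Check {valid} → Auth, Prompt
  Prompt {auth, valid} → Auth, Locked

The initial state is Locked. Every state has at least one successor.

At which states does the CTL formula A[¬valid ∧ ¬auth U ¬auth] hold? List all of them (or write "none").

States satisfying ¬valid ∧ ¬auth: ∅.
States satisfying ¬auth: {Auth, Check}.
States satisfying A[¬valid ∧ ¬auth U ¬auth]: {Auth, Check}.

{Auth, Check}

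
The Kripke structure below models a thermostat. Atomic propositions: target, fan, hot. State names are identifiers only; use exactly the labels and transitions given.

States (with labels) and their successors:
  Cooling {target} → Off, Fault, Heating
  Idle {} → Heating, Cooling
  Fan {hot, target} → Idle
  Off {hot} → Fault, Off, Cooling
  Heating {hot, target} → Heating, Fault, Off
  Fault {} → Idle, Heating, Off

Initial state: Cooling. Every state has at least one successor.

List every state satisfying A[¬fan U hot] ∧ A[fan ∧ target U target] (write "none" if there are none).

States satisfying ¬fan: {Cooling, Idle, Fan, Off, Heating, Fault}.
States satisfying hot: {Fan, Off, Heating}.
States satisfying A[¬fan U hot]: {Fan, Off, Heating}.
States satisfying fan ∧ target: ∅.
States satisfying target: {Cooling, Fan, Heating}.
States satisfying A[fan ∧ target U target]: {Cooling, Fan, Heating}.
States satisfying A[¬fan U hot] ∧ A[fan ∧ target U target]: {Fan, Heating}.

{Fan, Heating}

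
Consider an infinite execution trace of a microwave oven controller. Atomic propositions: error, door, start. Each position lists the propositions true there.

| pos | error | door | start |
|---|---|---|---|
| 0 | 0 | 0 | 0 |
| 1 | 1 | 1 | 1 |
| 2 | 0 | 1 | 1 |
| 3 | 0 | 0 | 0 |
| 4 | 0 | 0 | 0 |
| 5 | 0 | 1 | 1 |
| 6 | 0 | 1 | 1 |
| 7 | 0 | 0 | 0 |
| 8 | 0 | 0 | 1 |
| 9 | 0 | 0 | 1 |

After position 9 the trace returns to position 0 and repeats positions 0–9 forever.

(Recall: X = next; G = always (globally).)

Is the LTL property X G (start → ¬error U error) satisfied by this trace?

Yes

The position after 0 is 1; G (start → ¬error U error) is true there.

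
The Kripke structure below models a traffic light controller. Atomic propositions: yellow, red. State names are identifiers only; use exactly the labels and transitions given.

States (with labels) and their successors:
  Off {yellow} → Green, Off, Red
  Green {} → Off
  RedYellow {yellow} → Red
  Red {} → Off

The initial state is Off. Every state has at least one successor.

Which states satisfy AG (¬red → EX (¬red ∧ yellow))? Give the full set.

States satisfying ¬red → EX (¬red ∧ yellow): {Off, Green, Red}.
States satisfying AG (¬red → EX (¬red ∧ yellow)): {Off, Green, Red}.

{Off, Green, Red}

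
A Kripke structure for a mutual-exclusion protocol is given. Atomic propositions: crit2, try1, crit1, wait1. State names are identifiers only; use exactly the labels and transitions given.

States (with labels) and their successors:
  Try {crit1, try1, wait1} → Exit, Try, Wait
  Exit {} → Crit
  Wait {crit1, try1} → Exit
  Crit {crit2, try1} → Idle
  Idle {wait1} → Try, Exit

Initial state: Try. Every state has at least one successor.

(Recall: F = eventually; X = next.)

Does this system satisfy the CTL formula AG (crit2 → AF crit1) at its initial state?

States satisfying crit2 → AF crit1: {Try, Exit, Wait, Idle}.
States satisfying AG (crit2 → AF crit1): ∅.
Crit is reachable from Try and violates crit2 → AF crit1, so AG fails at Try.
Try ∉ Sat(AG (crit2 → AF crit1)).

Violated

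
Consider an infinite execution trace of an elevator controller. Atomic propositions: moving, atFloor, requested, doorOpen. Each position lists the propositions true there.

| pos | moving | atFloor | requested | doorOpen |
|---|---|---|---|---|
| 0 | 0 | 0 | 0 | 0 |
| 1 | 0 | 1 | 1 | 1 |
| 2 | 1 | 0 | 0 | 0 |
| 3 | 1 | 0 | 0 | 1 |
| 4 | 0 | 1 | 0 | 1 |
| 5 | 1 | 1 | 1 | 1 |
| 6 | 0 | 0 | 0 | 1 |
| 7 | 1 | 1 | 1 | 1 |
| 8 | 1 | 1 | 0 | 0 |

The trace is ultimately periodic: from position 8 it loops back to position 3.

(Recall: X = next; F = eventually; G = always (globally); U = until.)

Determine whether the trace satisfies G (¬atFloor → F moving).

Yes

¬atFloor → F moving holds at every position 0..8, and those are all positions ever visited, so G (¬atFloor → F moving) holds.
Positions where ¬atFloor holds: 0, 2, 3, 6.
Check F moving at each: 0→ok, 2→ok, 3→ok, 6→ok.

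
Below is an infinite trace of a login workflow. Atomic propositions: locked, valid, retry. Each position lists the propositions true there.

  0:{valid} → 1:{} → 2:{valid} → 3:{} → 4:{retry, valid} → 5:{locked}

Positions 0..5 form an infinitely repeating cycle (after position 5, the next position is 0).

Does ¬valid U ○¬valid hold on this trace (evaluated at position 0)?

Walking from position 0: ○¬valid first holds at position 0, and ¬valid holds at every earlier position along the way, so ¬valid U ○¬valid holds.

Yes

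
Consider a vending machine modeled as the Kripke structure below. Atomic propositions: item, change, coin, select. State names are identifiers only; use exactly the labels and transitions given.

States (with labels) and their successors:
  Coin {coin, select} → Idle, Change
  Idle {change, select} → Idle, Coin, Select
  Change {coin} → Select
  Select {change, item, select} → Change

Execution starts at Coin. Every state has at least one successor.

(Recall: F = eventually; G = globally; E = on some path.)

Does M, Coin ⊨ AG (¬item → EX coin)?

States satisfying ¬item → EX coin: {Coin, Idle, Select}.
States satisfying AG (¬item → EX coin): ∅.
Change is reachable from Coin and violates ¬item → EX coin, so AG fails at Coin.
Coin ∉ Sat(AG (¬item → EX coin)).

Does not hold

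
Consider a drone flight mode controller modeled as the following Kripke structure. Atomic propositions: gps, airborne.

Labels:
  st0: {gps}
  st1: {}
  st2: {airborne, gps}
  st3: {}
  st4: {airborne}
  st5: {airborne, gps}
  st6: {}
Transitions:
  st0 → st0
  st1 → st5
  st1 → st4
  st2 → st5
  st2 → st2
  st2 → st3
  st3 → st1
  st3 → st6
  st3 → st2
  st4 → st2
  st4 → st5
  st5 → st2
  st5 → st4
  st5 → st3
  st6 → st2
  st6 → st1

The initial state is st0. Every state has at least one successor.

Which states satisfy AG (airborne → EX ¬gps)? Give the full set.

{st0}

States satisfying airborne → EX ¬gps: {st0, st1, st2, st3, st5, st6}.
States satisfying AG (airborne → EX ¬gps): {st0}.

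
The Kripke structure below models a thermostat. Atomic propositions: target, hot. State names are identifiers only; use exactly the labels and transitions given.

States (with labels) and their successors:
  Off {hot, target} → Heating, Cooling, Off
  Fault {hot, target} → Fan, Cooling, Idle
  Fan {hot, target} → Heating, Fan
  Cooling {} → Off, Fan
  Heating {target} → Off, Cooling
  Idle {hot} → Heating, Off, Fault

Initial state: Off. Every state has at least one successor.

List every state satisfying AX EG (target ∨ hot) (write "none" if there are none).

States satisfying EG (target ∨ hot): {Off, Fault, Fan, Heating, Idle}.
States satisfying AX EG (target ∨ hot): {Fan, Cooling, Idle}.

{Fan, Cooling, Idle}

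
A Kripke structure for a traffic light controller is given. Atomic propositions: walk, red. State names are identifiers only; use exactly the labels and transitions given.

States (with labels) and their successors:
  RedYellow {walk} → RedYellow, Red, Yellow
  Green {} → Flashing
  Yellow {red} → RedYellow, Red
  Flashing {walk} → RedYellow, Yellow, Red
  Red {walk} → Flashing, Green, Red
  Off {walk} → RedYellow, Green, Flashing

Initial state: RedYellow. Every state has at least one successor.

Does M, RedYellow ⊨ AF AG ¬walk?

Violated

States satisfying AG ¬walk: ∅.
States satisfying AF AG ¬walk: ∅.
There is a path from RedYellow along which AG ¬walk never holds.
RedYellow ∉ Sat(AF AG ¬walk).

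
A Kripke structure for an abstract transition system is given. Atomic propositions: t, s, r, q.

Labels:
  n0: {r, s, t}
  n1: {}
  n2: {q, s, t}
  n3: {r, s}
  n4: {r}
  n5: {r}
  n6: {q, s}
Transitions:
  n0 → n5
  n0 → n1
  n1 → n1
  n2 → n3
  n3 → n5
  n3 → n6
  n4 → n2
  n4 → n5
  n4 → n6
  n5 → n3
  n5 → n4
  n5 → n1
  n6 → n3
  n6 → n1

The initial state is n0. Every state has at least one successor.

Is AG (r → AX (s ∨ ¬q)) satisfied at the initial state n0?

States satisfying r → AX (s ∨ ¬q): {n0, n1, n2, n3, n4, n5, n6}.
States satisfying AG (r → AX (s ∨ ¬q)): {n0, n1, n2, n3, n4, n5, n6}.
Every state reachable from n0 satisfies r → AX (s ∨ ¬q).
n0 ∈ Sat(AG (r → AX (s ∨ ¬q))).

Holds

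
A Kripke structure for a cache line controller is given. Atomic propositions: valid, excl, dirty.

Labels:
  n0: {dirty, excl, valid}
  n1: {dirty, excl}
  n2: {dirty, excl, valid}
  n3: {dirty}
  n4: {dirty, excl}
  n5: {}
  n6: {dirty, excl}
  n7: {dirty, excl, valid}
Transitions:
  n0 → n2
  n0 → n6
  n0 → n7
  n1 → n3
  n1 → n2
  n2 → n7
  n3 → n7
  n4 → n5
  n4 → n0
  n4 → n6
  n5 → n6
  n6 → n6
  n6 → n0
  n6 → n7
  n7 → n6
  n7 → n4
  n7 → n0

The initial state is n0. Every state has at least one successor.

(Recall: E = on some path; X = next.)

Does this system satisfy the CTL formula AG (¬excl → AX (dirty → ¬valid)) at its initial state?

Yes

States satisfying ¬excl → AX (dirty → ¬valid): {n0, n1, n2, n4, n5, n6, n7}.
States satisfying AG (¬excl → AX (dirty → ¬valid)): {n0, n2, n4, n5, n6, n7}.
Every state reachable from n0 satisfies ¬excl → AX (dirty → ¬valid).
n0 ∈ Sat(AG (¬excl → AX (dirty → ¬valid))).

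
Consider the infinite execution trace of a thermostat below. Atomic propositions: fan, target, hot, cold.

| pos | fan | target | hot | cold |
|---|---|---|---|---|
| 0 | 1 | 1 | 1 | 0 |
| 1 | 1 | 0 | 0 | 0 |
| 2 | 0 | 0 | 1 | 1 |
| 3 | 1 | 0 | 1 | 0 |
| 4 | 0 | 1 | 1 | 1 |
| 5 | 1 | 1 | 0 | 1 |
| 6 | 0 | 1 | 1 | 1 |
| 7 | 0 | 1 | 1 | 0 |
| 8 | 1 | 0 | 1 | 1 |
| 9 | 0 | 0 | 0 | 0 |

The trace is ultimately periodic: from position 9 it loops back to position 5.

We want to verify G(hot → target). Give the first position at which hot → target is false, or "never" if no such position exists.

Check hot → target at each position in order: 0 ✓, 1 ✓.
At position 2 the labels are {cold, hot}, so hot → target is false there. This is the first violation.

2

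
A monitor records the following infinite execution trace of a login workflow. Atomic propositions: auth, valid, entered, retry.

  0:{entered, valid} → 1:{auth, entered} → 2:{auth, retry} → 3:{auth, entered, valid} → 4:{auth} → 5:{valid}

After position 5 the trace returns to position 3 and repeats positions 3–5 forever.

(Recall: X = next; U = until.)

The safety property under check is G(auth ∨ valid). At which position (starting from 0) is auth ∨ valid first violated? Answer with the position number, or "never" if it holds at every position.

never

auth ∨ valid holds at every position 0..5, and those are all the positions the trace ever visits, so the invariant G(auth ∨ valid) is never violated.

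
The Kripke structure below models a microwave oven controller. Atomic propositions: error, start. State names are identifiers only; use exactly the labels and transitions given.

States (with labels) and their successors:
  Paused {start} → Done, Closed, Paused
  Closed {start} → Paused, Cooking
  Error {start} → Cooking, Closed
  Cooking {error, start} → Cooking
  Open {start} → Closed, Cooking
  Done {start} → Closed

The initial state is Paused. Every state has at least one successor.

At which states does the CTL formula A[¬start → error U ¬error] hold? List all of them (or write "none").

States satisfying ¬start → error: {Paused, Closed, Error, Cooking, Open, Done}.
States satisfying ¬error: {Paused, Closed, Error, Open, Done}.
States satisfying A[¬start → error U ¬error]: {Paused, Closed, Error, Open, Done}.

{Paused, Closed, Error, Open, Done}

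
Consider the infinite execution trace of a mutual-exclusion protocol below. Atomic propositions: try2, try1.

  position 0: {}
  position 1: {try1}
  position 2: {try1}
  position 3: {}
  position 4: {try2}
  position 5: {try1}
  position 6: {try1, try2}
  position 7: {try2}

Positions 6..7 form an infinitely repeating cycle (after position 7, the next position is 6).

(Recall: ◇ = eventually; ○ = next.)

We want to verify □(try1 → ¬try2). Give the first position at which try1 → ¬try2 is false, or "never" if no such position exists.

6

Check try1 → ¬try2 at each position in order: 0 ✓, 1 ✓, 2 ✓, 3 ✓, 4 ✓, 5 ✓.
At position 6 the labels are {try1, try2}, so try1 → ¬try2 is false there. This is the first violation.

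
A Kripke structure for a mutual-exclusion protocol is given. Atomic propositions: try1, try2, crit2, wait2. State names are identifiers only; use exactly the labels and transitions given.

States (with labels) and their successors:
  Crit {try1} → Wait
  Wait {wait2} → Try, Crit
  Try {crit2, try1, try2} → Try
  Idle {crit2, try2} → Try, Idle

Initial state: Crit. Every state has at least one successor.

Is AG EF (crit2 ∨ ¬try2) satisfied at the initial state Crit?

Satisfied

States satisfying EF (crit2 ∨ ¬try2): {Crit, Wait, Try, Idle}.
States satisfying AG EF (crit2 ∨ ¬try2): {Crit, Wait, Try, Idle}.
Every state reachable from Crit satisfies EF (crit2 ∨ ¬try2).
Crit ∈ Sat(AG EF (crit2 ∨ ¬try2)).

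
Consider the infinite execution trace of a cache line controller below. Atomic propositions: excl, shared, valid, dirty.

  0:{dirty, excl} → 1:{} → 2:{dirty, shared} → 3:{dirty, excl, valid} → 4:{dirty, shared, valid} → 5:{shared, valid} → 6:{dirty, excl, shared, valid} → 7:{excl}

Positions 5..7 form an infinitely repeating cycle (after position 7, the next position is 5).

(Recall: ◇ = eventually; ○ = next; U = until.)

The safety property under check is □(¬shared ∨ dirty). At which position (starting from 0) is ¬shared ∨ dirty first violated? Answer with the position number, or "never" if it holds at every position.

Check ¬shared ∨ dirty at each position in order: 0 ✓, 1 ✓, 2 ✓, 3 ✓, 4 ✓.
At position 5 the labels are {shared, valid}, so ¬shared ∨ dirty is false there. This is the first violation.

5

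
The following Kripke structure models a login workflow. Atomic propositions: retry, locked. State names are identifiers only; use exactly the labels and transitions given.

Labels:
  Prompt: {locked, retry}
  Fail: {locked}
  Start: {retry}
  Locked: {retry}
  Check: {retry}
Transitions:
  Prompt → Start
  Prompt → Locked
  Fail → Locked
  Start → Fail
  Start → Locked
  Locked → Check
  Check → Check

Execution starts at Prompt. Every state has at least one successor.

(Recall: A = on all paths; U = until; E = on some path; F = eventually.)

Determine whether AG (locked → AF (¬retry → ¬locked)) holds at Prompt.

Yes

States satisfying locked → AF (¬retry → ¬locked): {Prompt, Fail, Start, Locked, Check}.
States satisfying AG (locked → AF (¬retry → ¬locked)): {Prompt, Fail, Start, Locked, Check}.
Every state reachable from Prompt satisfies locked → AF (¬retry → ¬locked).
Prompt ∈ Sat(AG (locked → AF (¬retry → ¬locked))).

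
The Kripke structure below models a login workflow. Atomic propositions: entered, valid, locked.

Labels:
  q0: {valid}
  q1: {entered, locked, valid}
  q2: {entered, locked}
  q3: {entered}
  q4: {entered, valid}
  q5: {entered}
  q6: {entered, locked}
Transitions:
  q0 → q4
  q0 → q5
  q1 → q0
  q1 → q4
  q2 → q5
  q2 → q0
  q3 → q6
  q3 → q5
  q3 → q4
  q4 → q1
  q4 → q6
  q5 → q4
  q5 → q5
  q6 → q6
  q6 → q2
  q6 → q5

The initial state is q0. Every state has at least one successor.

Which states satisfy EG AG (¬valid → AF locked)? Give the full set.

States satisfying AG (¬valid → AF locked): ∅.
States satisfying EG AG (¬valid → AF locked): ∅.

none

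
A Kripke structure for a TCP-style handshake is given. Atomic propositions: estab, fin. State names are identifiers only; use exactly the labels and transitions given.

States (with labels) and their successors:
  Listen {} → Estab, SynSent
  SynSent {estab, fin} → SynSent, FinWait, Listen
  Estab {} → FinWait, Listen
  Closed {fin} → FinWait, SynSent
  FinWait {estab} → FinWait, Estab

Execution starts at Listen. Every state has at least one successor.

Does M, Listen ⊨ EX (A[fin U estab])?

States satisfying A[fin U estab]: {SynSent, Closed, FinWait}.
States satisfying EX (A[fin U estab]): {Listen, SynSent, Estab, Closed, FinWait}.
Listen ∈ Sat(EX (A[fin U estab])).

Holds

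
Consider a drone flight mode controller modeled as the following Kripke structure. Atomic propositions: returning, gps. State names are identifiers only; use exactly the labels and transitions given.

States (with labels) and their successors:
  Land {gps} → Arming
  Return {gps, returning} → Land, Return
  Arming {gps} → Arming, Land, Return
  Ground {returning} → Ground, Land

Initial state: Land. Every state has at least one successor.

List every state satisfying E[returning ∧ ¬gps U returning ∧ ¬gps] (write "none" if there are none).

{Ground}

States satisfying returning ∧ ¬gps: {Ground}.
States satisfying E[returning ∧ ¬gps U returning ∧ ¬gps]: {Ground}.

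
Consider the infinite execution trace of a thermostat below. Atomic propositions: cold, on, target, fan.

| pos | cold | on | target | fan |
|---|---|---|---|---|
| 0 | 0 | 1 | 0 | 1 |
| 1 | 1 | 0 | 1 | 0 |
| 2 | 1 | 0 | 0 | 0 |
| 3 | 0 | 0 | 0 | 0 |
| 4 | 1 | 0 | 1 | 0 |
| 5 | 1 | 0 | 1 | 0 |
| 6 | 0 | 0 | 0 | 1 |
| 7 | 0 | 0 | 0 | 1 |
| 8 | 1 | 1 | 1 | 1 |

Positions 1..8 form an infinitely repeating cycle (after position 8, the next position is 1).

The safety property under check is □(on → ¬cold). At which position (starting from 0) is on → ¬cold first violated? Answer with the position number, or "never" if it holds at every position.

Check on → ¬cold at each position in order: 0 ✓, 1 ✓, 2 ✓, 3 ✓, 4 ✓, 5 ✓, 6 ✓, 7 ✓.
At position 8 the labels are {cold, fan, on, target}, so on → ¬cold is false there. This is the first violation.

8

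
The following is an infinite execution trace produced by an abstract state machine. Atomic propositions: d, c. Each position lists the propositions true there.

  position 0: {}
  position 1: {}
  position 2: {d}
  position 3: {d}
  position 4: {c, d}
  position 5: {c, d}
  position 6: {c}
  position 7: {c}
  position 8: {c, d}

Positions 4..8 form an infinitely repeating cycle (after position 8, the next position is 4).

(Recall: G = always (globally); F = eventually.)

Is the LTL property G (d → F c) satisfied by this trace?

d → F c holds at every position 0..8, and those are all positions ever visited, so G (d → F c) holds.
Positions where d holds: 2, 3, 4, 5, 8.
Check F c at each: 2→ok, 3→ok, 4→ok, 5→ok, 8→ok.

Yes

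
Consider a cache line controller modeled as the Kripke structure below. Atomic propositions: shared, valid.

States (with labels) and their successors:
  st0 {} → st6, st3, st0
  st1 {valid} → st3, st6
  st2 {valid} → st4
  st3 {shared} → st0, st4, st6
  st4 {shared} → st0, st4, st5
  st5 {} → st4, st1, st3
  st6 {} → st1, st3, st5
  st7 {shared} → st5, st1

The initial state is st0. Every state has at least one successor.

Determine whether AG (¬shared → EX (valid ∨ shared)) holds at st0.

Yes

States satisfying ¬shared → EX (valid ∨ shared): {st0, st1, st2, st3, st4, st5, st6, st7}.
States satisfying AG (¬shared → EX (valid ∨ shared)): {st0, st1, st2, st3, st4, st5, st6, st7}.
Every state reachable from st0 satisfies ¬shared → EX (valid ∨ shared).
st0 ∈ Sat(AG (¬shared → EX (valid ∨ shared))).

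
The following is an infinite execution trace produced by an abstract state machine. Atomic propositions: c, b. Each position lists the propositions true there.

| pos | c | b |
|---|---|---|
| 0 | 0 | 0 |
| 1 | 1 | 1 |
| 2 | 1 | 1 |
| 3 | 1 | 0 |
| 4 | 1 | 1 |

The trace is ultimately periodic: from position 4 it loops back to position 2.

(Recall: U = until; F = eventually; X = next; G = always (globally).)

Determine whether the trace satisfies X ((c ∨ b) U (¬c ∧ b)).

Violated

The position after 0 is 1; (c ∨ b) U (¬c ∧ b) is false there.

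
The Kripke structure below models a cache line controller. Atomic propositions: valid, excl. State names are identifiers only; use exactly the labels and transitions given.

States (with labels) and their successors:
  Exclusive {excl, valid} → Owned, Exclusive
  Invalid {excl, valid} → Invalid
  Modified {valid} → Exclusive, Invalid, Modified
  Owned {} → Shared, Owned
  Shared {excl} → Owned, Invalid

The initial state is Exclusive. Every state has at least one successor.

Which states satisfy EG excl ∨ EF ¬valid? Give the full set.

{Exclusive, Invalid, Modified, Owned, Shared}

States satisfying excl: {Exclusive, Invalid, Shared}.
States satisfying EG excl: {Exclusive, Invalid, Shared}.
States satisfying ¬valid: {Owned, Shared}.
States satisfying EF ¬valid: {Exclusive, Modified, Owned, Shared}.
States satisfying EG excl ∨ EF ¬valid: {Exclusive, Invalid, Modified, Owned, Shared}.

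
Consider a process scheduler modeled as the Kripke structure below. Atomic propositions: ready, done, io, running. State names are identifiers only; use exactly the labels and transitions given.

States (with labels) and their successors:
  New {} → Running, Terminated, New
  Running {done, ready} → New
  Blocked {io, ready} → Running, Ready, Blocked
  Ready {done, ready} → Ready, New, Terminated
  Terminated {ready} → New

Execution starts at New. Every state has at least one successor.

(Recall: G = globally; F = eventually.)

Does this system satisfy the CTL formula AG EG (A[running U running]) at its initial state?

States satisfying EG (A[running U running]): ∅.
States satisfying AG EG (A[running U running]): ∅.
New is reachable from New and violates EG (A[running U running]), so AG fails at New.
New ∉ Sat(AG EG (A[running U running])).

Violated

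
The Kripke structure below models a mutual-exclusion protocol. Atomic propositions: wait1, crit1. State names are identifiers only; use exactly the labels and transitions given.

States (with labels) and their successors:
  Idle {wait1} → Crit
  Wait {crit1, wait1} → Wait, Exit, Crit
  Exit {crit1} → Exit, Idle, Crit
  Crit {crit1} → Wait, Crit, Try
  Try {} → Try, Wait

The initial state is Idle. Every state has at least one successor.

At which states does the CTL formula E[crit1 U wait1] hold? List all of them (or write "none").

States satisfying crit1: {Wait, Exit, Crit}.
States satisfying wait1: {Idle, Wait}.
States satisfying E[crit1 U wait1]: {Idle, Wait, Exit, Crit}.

{Idle, Wait, Exit, Crit}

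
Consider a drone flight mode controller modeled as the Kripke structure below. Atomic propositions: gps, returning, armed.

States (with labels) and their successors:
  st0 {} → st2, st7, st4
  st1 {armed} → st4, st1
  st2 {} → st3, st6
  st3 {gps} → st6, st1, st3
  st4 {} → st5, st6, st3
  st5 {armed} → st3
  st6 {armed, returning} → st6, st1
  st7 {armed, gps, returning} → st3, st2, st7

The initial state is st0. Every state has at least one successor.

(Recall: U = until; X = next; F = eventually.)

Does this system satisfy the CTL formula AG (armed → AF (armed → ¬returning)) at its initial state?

States satisfying armed → AF (armed → ¬returning): {st0, st1, st2, st3, st4, st5}.
States satisfying AG (armed → AF (armed → ¬returning)): ∅.
st6 is reachable from st0 and violates armed → AF (armed → ¬returning), so AG fails at st0.
st0 ∉ Sat(AG (armed → AF (armed → ¬returning))).

Does not hold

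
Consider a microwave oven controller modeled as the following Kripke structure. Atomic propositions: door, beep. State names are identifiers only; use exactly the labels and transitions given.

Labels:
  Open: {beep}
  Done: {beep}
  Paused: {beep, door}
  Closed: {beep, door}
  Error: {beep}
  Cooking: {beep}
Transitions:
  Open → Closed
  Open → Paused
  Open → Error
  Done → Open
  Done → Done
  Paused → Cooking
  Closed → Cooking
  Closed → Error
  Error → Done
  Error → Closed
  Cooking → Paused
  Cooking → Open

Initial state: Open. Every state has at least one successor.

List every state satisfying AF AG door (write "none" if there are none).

none

States satisfying AG door: ∅.
States satisfying AF AG door: ∅.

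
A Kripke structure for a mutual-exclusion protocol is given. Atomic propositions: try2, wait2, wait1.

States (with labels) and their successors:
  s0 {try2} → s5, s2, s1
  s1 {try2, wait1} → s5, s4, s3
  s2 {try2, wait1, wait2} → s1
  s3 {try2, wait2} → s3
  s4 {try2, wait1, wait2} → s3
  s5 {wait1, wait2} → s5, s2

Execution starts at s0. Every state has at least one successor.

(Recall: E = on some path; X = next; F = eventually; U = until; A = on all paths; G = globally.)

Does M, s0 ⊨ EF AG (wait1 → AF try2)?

Holds

States satisfying AG (wait1 → AF try2): {s3, s4}.
States satisfying EF AG (wait1 → AF try2): {s0, s1, s2, s3, s4, s5}.
Some path from s0 reaches a state where AG (wait1 → AF try2) holds.
s0 ∈ Sat(EF AG (wait1 → AF try2)).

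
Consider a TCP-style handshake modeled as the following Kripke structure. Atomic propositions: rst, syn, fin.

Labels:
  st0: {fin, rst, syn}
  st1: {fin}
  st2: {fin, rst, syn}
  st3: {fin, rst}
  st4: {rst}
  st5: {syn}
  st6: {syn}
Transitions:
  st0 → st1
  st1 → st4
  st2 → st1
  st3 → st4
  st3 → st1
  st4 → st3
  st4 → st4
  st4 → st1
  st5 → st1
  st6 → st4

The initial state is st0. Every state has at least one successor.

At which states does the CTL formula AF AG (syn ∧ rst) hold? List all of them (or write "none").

States satisfying AG (syn ∧ rst): ∅.
States satisfying AF AG (syn ∧ rst): ∅.

none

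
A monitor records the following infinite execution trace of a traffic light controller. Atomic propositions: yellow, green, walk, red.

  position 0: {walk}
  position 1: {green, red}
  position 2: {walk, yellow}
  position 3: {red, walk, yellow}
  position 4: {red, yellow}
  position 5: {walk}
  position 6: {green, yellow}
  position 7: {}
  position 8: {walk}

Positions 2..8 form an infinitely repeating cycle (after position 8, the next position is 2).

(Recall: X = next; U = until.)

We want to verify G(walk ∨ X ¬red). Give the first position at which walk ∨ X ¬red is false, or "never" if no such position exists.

walk ∨ X ¬red holds at every position 0..8, and those are all the positions the trace ever visits, so the invariant G(walk ∨ X ¬red) is never violated.

never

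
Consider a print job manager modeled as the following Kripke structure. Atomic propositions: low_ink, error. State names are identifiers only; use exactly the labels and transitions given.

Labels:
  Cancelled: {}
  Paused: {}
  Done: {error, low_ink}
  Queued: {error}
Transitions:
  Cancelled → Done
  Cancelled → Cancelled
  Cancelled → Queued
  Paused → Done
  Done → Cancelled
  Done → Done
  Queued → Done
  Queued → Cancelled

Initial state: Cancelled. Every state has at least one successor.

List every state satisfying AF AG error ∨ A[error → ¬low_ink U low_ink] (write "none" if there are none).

{Paused, Done}

States satisfying AG error: ∅.
States satisfying AF AG error: ∅.
States satisfying error → ¬low_ink: {Cancelled, Paused, Queued}.
States satisfying low_ink: {Done}.
States satisfying A[error → ¬low_ink U low_ink]: {Paused, Done}.
States satisfying AF AG error ∨ A[error → ¬low_ink U low_ink]: {Paused, Done}.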